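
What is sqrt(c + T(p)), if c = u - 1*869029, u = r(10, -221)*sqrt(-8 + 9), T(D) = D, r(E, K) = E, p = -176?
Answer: I*sqrt(869195) ≈ 932.31*I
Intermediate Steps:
u = 10 (u = 10*sqrt(-8 + 9) = 10*sqrt(1) = 10*1 = 10)
c = -869019 (c = 10 - 1*869029 = 10 - 869029 = -869019)
sqrt(c + T(p)) = sqrt(-869019 - 176) = sqrt(-869195) = I*sqrt(869195)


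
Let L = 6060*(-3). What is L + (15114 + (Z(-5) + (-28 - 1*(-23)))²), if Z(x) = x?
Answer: -2966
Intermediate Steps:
L = -18180
L + (15114 + (Z(-5) + (-28 - 1*(-23)))²) = -18180 + (15114 + (-5 + (-28 - 1*(-23)))²) = -18180 + (15114 + (-5 + (-28 + 23))²) = -18180 + (15114 + (-5 - 5)²) = -18180 + (15114 + (-10)²) = -18180 + (15114 + 100) = -18180 + 15214 = -2966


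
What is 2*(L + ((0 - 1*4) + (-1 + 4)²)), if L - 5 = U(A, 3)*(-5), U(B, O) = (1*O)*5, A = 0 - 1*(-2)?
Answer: -130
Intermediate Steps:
A = 2 (A = 0 + 2 = 2)
U(B, O) = 5*O (U(B, O) = O*5 = 5*O)
L = -70 (L = 5 + (5*3)*(-5) = 5 + 15*(-5) = 5 - 75 = -70)
2*(L + ((0 - 1*4) + (-1 + 4)²)) = 2*(-70 + ((0 - 1*4) + (-1 + 4)²)) = 2*(-70 + ((0 - 4) + 3²)) = 2*(-70 + (-4 + 9)) = 2*(-70 + 5) = 2*(-65) = -130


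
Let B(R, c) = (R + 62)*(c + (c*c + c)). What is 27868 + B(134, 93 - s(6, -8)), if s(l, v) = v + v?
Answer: 2399272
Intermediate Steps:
s(l, v) = 2*v
B(R, c) = (62 + R)*(c**2 + 2*c) (B(R, c) = (62 + R)*(c + (c**2 + c)) = (62 + R)*(c + (c + c**2)) = (62 + R)*(c**2 + 2*c))
27868 + B(134, 93 - s(6, -8)) = 27868 + (93 - 2*(-8))*(124 + 2*134 + 62*(93 - 2*(-8)) + 134*(93 - 2*(-8))) = 27868 + (93 - 1*(-16))*(124 + 268 + 62*(93 - 1*(-16)) + 134*(93 - 1*(-16))) = 27868 + (93 + 16)*(124 + 268 + 62*(93 + 16) + 134*(93 + 16)) = 27868 + 109*(124 + 268 + 62*109 + 134*109) = 27868 + 109*(124 + 268 + 6758 + 14606) = 27868 + 109*21756 = 27868 + 2371404 = 2399272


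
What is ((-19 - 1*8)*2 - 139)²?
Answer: 37249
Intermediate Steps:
((-19 - 1*8)*2 - 139)² = ((-19 - 8)*2 - 139)² = (-27*2 - 139)² = (-54 - 139)² = (-193)² = 37249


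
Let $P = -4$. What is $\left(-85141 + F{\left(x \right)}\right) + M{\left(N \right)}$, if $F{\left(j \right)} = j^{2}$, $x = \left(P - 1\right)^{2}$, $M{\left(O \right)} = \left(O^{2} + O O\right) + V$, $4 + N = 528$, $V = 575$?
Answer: $465211$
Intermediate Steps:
$N = 524$ ($N = -4 + 528 = 524$)
$M{\left(O \right)} = 575 + 2 O^{2}$ ($M{\left(O \right)} = \left(O^{2} + O O\right) + 575 = \left(O^{2} + O^{2}\right) + 575 = 2 O^{2} + 575 = 575 + 2 O^{2}$)
$x = 25$ ($x = \left(-4 - 1\right)^{2} = \left(-5\right)^{2} = 25$)
$\left(-85141 + F{\left(x \right)}\right) + M{\left(N \right)} = \left(-85141 + 25^{2}\right) + \left(575 + 2 \cdot 524^{2}\right) = \left(-85141 + 625\right) + \left(575 + 2 \cdot 274576\right) = -84516 + \left(575 + 549152\right) = -84516 + 549727 = 465211$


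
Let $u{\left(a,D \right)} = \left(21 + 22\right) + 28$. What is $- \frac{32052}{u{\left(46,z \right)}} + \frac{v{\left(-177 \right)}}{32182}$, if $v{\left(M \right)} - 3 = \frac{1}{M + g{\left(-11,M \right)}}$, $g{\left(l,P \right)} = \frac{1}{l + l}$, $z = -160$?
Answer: $- \frac{4017681794207}{8899771190} \approx -451.44$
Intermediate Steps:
$u{\left(a,D \right)} = 71$ ($u{\left(a,D \right)} = 43 + 28 = 71$)
$g{\left(l,P \right)} = \frac{1}{2 l}$
$v{\left(M \right)} = 3 + \frac{1}{- \frac{1}{22} + M}$ ($v{\left(M \right)} = 3 + \frac{1}{M + \frac{1}{2 \left(-11\right)}} = 3 + \frac{1}{M + \frac{1}{2} \left(- \frac{1}{11}\right)} = 3 + \frac{1}{M - \frac{1}{22}} = 3 + \frac{1}{- \frac{1}{22} + M}$)
$- \frac{32052}{u{\left(46,z \right)}} + \frac{v{\left(-177 \right)}}{32182} = - \frac{32052}{71} + \frac{\frac{1}{-1 + 22 \left(-177\right)} \left(19 + 66 \left(-177\right)\right)}{32182} = \left(-32052\right) \frac{1}{71} + \frac{19 - 11682}{-1 - 3894} \cdot \frac{1}{32182} = - \frac{32052}{71} + \frac{1}{-3895} \left(-11663\right) \frac{1}{32182} = - \frac{32052}{71} + \left(- \frac{1}{3895}\right) \left(-11663\right) \frac{1}{32182} = - \frac{32052}{71} + \frac{11663}{3895} \cdot \frac{1}{32182} = - \frac{32052}{71} + \frac{11663}{125348890} = - \frac{4017681794207}{8899771190}$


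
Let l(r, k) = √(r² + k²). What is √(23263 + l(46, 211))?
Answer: √(23263 + √46637) ≈ 153.23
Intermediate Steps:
l(r, k) = √(k² + r²)
√(23263 + l(46, 211)) = √(23263 + √(211² + 46²)) = √(23263 + √(44521 + 2116)) = √(23263 + √46637)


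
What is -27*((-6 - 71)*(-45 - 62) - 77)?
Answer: -220374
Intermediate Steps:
-27*((-6 - 71)*(-45 - 62) - 77) = -27*(-77*(-107) - 77) = -27*(8239 - 77) = -27*8162 = -220374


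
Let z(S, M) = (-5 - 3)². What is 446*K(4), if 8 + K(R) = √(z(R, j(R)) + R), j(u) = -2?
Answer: -3568 + 892*√17 ≈ 109.81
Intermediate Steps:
z(S, M) = 64 (z(S, M) = (-8)² = 64)
K(R) = -8 + √(64 + R)
446*K(4) = 446*(-8 + √(64 + 4)) = 446*(-8 + √68) = 446*(-8 + 2*√17) = -3568 + 892*√17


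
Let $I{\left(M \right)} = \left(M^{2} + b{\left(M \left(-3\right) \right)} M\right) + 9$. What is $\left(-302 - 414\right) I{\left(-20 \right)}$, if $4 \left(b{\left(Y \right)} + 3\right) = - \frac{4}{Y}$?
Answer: $- \frac{1008128}{3} \approx -3.3604 \cdot 10^{5}$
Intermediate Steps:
$b{\left(Y \right)} = -3 - \frac{1}{Y}$ ($b{\left(Y \right)} = -3 + \frac{\left(-4\right) \frac{1}{Y}}{4} = -3 - \frac{1}{Y}$)
$I{\left(M \right)} = 9 + M^{2} + M \left(-3 + \frac{1}{3 M}\right)$ ($I{\left(M \right)} = \left(M^{2} + \left(-3 - \frac{1}{M \left(-3\right)}\right) M\right) + 9 = \left(M^{2} + \left(-3 - \frac{1}{\left(-3\right) M}\right) M\right) + 9 = \left(M^{2} + \left(-3 - - \frac{1}{3 M}\right) M\right) + 9 = \left(M^{2} + \left(-3 + \frac{1}{3 M}\right) M\right) + 9 = \left(M^{2} + M \left(-3 + \frac{1}{3 M}\right)\right) + 9 = 9 + M^{2} + M \left(-3 + \frac{1}{3 M}\right)$)
$\left(-302 - 414\right) I{\left(-20 \right)} = \left(-302 - 414\right) \left(\frac{28}{3} + \left(-20\right)^{2} - -60\right) = - 716 \left(\frac{28}{3} + 400 + 60\right) = \left(-716\right) \frac{1408}{3} = - \frac{1008128}{3}$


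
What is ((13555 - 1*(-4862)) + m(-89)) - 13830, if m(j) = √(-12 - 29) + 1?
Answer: 4588 + I*√41 ≈ 4588.0 + 6.4031*I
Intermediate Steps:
m(j) = 1 + I*√41 (m(j) = √(-41) + 1 = I*√41 + 1 = 1 + I*√41)
((13555 - 1*(-4862)) + m(-89)) - 13830 = ((13555 - 1*(-4862)) + (1 + I*√41)) - 13830 = ((13555 + 4862) + (1 + I*√41)) - 13830 = (18417 + (1 + I*√41)) - 13830 = (18418 + I*√41) - 13830 = 4588 + I*√41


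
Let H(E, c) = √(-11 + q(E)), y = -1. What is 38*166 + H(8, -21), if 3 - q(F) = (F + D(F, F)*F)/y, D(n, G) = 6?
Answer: 6308 + 4*√3 ≈ 6314.9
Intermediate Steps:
q(F) = 3 + 7*F (q(F) = 3 - (F + 6*F)/(-1) = 3 - 7*F*(-1) = 3 - (-7)*F = 3 + 7*F)
H(E, c) = √(-8 + 7*E) (H(E, c) = √(-11 + (3 + 7*E)) = √(-8 + 7*E))
38*166 + H(8, -21) = 38*166 + √(-8 + 7*8) = 6308 + √(-8 + 56) = 6308 + √48 = 6308 + 4*√3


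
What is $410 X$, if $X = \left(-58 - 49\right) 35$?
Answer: $-1535450$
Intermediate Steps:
$X = -3745$ ($X = \left(-107\right) 35 = -3745$)
$410 X = 410 \left(-3745\right) = -1535450$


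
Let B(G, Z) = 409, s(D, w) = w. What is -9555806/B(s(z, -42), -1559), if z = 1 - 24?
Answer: -9555806/409 ≈ -23364.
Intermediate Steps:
z = -23
-9555806/B(s(z, -42), -1559) = -9555806/409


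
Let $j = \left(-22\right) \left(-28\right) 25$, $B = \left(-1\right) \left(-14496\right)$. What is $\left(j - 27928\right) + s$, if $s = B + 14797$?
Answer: $16765$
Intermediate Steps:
$B = 14496$
$s = 29293$ ($s = 14496 + 14797 = 29293$)
$j = 15400$ ($j = 616 \cdot 25 = 15400$)
$\left(j - 27928\right) + s = \left(15400 - 27928\right) + 29293 = -12528 + 29293 = 16765$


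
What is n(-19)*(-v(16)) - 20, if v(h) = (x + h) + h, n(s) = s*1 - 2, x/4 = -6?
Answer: 148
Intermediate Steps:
x = -24 (x = 4*(-6) = -24)
n(s) = -2 + s (n(s) = s - 2 = -2 + s)
v(h) = -24 + 2*h (v(h) = (-24 + h) + h = -24 + 2*h)
n(-19)*(-v(16)) - 20 = (-2 - 19)*(-(-24 + 2*16)) - 20 = -(-21)*(-24 + 32) - 20 = -(-21)*8 - 20 = -21*(-8) - 20 = 168 - 20 = 148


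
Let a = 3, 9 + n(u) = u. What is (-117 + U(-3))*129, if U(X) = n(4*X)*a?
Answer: -23220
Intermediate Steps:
n(u) = -9 + u
U(X) = -27 + 12*X (U(X) = (-9 + 4*X)*3 = -27 + 12*X)
(-117 + U(-3))*129 = (-117 + (-27 + 12*(-3)))*129 = (-117 + (-27 - 36))*129 = (-117 - 63)*129 = -180*129 = -23220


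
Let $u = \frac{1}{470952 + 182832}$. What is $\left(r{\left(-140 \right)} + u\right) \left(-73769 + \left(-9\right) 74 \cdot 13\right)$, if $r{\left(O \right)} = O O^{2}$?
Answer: $\frac{147872661139309573}{653784} \approx 2.2618 \cdot 10^{11}$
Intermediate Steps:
$r{\left(O \right)} = O^{3}$
$u = \frac{1}{653784} \approx 1.5296 \cdot 10^{-6}$
$\left(r{\left(-140 \right)} + u\right) \left(-73769 + \left(-9\right) 74 \cdot 13\right) = \left(\left(-140\right)^{3} + \frac{1}{653784}\right) \left(-73769 + \left(-9\right) 74 \cdot 13\right) = \left(-2744000 + \frac{1}{653784}\right) \left(-73769 - 8658\right) = - \frac{1793983295999 \left(-73769 - 8658\right)}{653784} = \left(- \frac{1793983295999}{653784}\right) \left(-82427\right) = \frac{147872661139309573}{653784}$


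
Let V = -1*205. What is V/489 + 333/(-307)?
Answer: -225772/150123 ≈ -1.5039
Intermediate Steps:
V = -205
V/489 + 333/(-307) = -205/489 + 333/(-307) = -205*1/489 + 333*(-1/307) = -205/489 - 333/307 = -225772/150123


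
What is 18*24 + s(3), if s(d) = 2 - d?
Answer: 431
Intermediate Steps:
18*24 + s(3) = 18*24 + (2 - 1*3) = 432 + (2 - 3) = 432 - 1 = 431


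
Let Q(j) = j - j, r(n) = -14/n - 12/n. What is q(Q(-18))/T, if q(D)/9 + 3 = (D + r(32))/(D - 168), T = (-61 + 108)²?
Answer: -24153/1979264 ≈ -0.012203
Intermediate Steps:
T = 2209 (T = 47² = 2209)
r(n) = -26/n
Q(j) = 0
q(D) = -27 + 9*(-13/16 + D)/(-168 + D) (q(D) = -27 + 9*((D - 26/32)/(D - 168)) = -27 + 9*((D - 26*1/32)/(-168 + D)) = -27 + 9*((D - 13/16)/(-168 + D)) = -27 + 9*((-13/16 + D)/(-168 + D)) = -27 + 9*(-13/16 + D)/(-168 + D))
q(Q(-18))/T = (9*(8051 - 32*0)/(16*(-168 + 0)))/2209 = ((9/16)*(8051 + 0)/(-168))*(1/2209) = ((9/16)*(-1/168)*8051)*(1/2209) = -24153/896*1/2209 = -24153/1979264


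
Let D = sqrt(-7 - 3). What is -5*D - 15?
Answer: -15 - 5*I*sqrt(10) ≈ -15.0 - 15.811*I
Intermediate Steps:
D = I*sqrt(10) (D = sqrt(-10) = I*sqrt(10) ≈ 3.1623*I)
-5*D - 15 = -5*I*sqrt(10) - 15 = -15 - 5*I*sqrt(10)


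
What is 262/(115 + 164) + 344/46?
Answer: 54014/6417 ≈ 8.4173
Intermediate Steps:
262/(115 + 164) + 344/46 = 262/279 + 344*(1/46) = 262*(1/279) + 172/23 = 262/279 + 172/23 = 54014/6417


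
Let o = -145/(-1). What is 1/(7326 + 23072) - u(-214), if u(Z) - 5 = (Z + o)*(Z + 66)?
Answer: -310576365/30398 ≈ -10217.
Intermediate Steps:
o = 145 (o = -145*(-1) = 145)
u(Z) = 5 + (66 + Z)*(145 + Z) (u(Z) = 5 + (Z + 145)*(Z + 66) = 5 + (145 + Z)*(66 + Z) = 5 + (66 + Z)*(145 + Z))
1/(7326 + 23072) - u(-214) = 1/(7326 + 23072) - (9575 + (-214)² + 211*(-214)) = 1/30398 - (9575 + 45796 - 45154) = 1/30398 - 1*10217 = 1/30398 - 10217 = -310576365/30398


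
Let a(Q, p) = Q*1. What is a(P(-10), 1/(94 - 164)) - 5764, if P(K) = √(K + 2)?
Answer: -5764 + 2*I*√2 ≈ -5764.0 + 2.8284*I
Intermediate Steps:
P(K) = √(2 + K)
a(Q, p) = Q
a(P(-10), 1/(94 - 164)) - 5764 = √(2 - 10) - 5764 = √(-8) - 5764 = 2*I*√2 - 5764 = -5764 + 2*I*√2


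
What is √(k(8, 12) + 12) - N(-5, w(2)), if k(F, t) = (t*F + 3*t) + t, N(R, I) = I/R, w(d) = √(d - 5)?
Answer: 2*√39 + I*√3/5 ≈ 12.49 + 0.34641*I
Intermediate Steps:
w(d) = √(-5 + d)
k(F, t) = 4*t + F*t (k(F, t) = (F*t + 3*t) + t = (3*t + F*t) + t = 4*t + F*t)
√(k(8, 12) + 12) - N(-5, w(2)) = √(12*(4 + 8) + 12) - √(-5 + 2)/(-5) = √(12*12 + 12) - √(-3)*(-1)/5 = √(144 + 12) - I*√3*(-1)/5 = √156 - (-1)*I*√3/5 = 2*√39 + I*√3/5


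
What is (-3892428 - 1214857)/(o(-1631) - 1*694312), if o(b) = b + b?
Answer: 5107285/697574 ≈ 7.3215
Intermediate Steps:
o(b) = 2*b
(-3892428 - 1214857)/(o(-1631) - 1*694312) = (-3892428 - 1214857)/(2*(-1631) - 1*694312) = -5107285/(-3262 - 694312) = -5107285/(-697574) = -5107285*(-1/697574) = 5107285/697574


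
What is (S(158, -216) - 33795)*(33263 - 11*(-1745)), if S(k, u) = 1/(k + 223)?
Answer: -225147882484/127 ≈ -1.7728e+9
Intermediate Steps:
S(k, u) = 1/(223 + k)
(S(158, -216) - 33795)*(33263 - 11*(-1745)) = (1/(223 + 158) - 33795)*(33263 - 11*(-1745)) = (1/381 - 33795)*(33263 + 19195) = (1/381 - 33795)*52458 = -12875894/381*52458 = -225147882484/127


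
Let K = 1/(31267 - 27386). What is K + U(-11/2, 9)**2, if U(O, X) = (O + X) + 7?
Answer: 1711525/15524 ≈ 110.25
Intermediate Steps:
U(O, X) = 7 + O + X
K = 1/3881 ≈ 0.00025767
K + U(-11/2, 9)**2 = 1/3881 + (7 - 11/2 + 9)**2 = 1/3881 + (21/2)**2 = 1/3881 + 441/4 = 1711525/15524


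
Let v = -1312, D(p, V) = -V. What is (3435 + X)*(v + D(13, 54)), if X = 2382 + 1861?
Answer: -10488148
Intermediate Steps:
X = 4243
(3435 + X)*(v + D(13, 54)) = (3435 + 4243)*(-1312 - 1*54) = 7678*(-1312 - 54) = 7678*(-1366) = -10488148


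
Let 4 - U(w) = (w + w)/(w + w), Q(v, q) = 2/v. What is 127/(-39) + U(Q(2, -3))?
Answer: -10/39 ≈ -0.25641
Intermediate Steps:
U(w) = 3 (U(w) = 4 - (w + w)/(w + w) = 4 - 2*w/(2*w) = 4 - 2*w*1/(2*w) = 4 - 1*1 = 4 - 1 = 3)
127/(-39) + U(Q(2, -3)) = 127/(-39) + 3 = 127*(-1/39) + 3 = -127/39 + 3 = -10/39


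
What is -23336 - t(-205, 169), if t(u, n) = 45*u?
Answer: -14111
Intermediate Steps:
-23336 - t(-205, 169) = -23336 - 45*(-205) = -23336 - 1*(-9225) = -23336 + 9225 = -14111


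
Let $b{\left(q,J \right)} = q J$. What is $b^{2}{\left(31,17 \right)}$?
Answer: $277729$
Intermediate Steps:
$b{\left(q,J \right)} = J q$
$b^{2}{\left(31,17 \right)} = \left(17 \cdot 31\right)^{2} = 527^{2} = 277729$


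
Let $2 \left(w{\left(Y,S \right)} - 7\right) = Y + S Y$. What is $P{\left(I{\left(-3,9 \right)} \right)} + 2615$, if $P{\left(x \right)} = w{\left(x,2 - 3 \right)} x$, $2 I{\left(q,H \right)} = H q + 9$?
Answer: $2552$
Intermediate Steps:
$w{\left(Y,S \right)} = 7 + \frac{Y}{2} + \frac{S Y}{2}$ ($w{\left(Y,S \right)} = 7 + \frac{Y + S Y}{2} = 7 + \left(\frac{Y}{2} + \frac{S Y}{2}\right) = 7 + \frac{Y}{2} + \frac{S Y}{2}$)
$I{\left(q,H \right)} = \frac{9}{2} + \frac{H q}{2}$ ($I{\left(q,H \right)} = \frac{H q + 9}{2} = \frac{9 + H q}{2} = \frac{9}{2} + \frac{H q}{2}$)
$P{\left(x \right)} = 7 x$ ($P{\left(x \right)} = \left(7 + \frac{x}{2} + \frac{\left(2 - 3\right) x}{2}\right) x = \left(7 + \frac{x}{2} + \frac{1}{2} \left(-1\right) x\right) x = \left(7 + \frac{x}{2} - \frac{x}{2}\right) x = 7 x$)
$P{\left(I{\left(-3,9 \right)} \right)} + 2615 = 7 \left(\frac{9}{2} + \frac{1}{2} \cdot 9 \left(-3\right)\right) + 2615 = 7 \left(\frac{9}{2} - \frac{27}{2}\right) + 2615 = 7 \left(-9\right) + 2615 = -63 + 2615 = 2552$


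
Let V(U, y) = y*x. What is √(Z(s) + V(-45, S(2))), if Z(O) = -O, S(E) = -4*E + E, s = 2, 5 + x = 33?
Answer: I*√170 ≈ 13.038*I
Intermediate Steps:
x = 28 (x = -5 + 33 = 28)
S(E) = -3*E
V(U, y) = 28*y (V(U, y) = y*28 = 28*y)
√(Z(s) + V(-45, S(2))) = √(-1*2 + 28*(-3*2)) = √(-2 + 28*(-6)) = √(-2 - 168) = √(-170) = I*√170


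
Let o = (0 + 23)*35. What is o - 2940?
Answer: -2135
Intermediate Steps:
o = 805 (o = 23*35 = 805)
o - 2940 = 805 - 2940 = -2135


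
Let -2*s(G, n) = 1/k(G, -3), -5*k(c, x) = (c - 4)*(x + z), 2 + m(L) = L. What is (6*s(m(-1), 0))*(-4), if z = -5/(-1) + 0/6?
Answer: 30/7 ≈ 4.2857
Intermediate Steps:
m(L) = -2 + L
z = 5 (z = -5*(-1) + 0*(1/6) = 5 + 0 = 5)
k(c, x) = -(-4 + c)*(5 + x)/5 (k(c, x) = -(c - 4)*(x + 5)/5 = -(-4 + c)*(5 + x)/5)
s(G, n) = -1/(2*(8/5 - 2*G/5)) (s(G, n) = -1/(2*(4 - G + (4/5)*(-3) - 1/5*G*(-3))) = -1/(2*(4 - G - 12/5 + 3*G/5)) = -1/(2*(8/5 - 2*G/5)))
(6*s(m(-1), 0))*(-4) = (6*(5/(4*(-4 + (-2 - 1)))))*(-4) = (6*(5/(4*(-4 - 3))))*(-4) = (6*((5/4)/(-7)))*(-4) = (6*((5/4)*(-1/7)))*(-4) = (6*(-5/28))*(-4) = -15/14*(-4) = 30/7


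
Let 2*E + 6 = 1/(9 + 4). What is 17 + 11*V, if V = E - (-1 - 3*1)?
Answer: 739/26 ≈ 28.423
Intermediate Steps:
E = -77/26 (E = -3 + 1/(2*(9 + 4)) = -3 + (1/2)/13 = -3 + (1/2)*(1/13) = -3 + 1/26 = -77/26 ≈ -2.9615)
V = 27/26 (V = -77/26 - (-1 - 3*1) = -77/26 - (-1 - 3) = -77/26 - 1*(-4) = -77/26 + 4 = 27/26 ≈ 1.0385)
17 + 11*V = 17 + 11*(27/26) = 17 + 297/26 = 739/26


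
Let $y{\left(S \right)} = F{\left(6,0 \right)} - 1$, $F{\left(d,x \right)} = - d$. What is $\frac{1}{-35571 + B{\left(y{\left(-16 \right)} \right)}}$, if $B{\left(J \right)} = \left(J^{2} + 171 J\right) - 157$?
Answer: $- \frac{1}{36876} \approx -2.7118 \cdot 10^{-5}$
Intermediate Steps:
$y{\left(S \right)} = -7$ ($y{\left(S \right)} = \left(-1\right) 6 - 1 = -6 - 1 = -7$)
$B{\left(J \right)} = -157 + J^{2} + 171 J$
$\frac{1}{-35571 + B{\left(y{\left(-16 \right)} \right)}} = \frac{1}{-35571 + \left(-157 + \left(-7\right)^{2} + 171 \left(-7\right)\right)} = \frac{1}{-35571 - 1305} = \frac{1}{-36876} = - \frac{1}{36876}$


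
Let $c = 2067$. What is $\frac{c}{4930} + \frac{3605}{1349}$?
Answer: $\frac{20561033}{6650570} \approx 3.0916$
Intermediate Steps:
$\frac{c}{4930} + \frac{3605}{1349} = \frac{2067}{4930} + \frac{3605}{1349} = \frac{20561033}{6650570}$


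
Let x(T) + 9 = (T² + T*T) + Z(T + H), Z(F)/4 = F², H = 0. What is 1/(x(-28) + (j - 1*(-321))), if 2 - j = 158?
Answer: 1/4860 ≈ 0.00020576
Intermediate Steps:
Z(F) = 4*F²
j = -156 (j = 2 - 1*158 = 2 - 158 = -156)
x(T) = -9 + 6*T² (x(T) = -9 + ((T² + T*T) + 4*(T + 0)²) = -9 + ((T² + T²) + 4*T²) = -9 + (2*T² + 4*T²) = -9 + 6*T²)
1/(x(-28) + (j - 1*(-321))) = 1/((-9 + 6*(-28)²) + (-156 - 1*(-321))) = 1/((-9 + 6*784) + (-156 + 321)) = 1/((-9 + 4704) + 165) = 1/(4695 + 165) = 1/4860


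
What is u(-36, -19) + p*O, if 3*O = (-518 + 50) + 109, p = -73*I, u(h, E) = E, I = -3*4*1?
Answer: -104847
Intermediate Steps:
I = -12 (I = -12*1 = -12)
p = 876 (p = -73*(-12) = 876)
O = -359/3 (O = ((-518 + 50) + 109)/3 = (-468 + 109)/3 = (⅓)*(-359) = -359/3 ≈ -119.67)
u(-36, -19) + p*O = -19 + 876*(-359/3) = -19 - 104828 = -104847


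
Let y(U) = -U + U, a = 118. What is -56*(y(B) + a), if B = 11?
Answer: -6608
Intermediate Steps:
y(U) = 0
-56*(y(B) + a) = -56*(0 + 118) = -56*118 = -6608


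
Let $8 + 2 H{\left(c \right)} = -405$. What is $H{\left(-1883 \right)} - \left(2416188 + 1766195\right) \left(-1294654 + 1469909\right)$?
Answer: $- \frac{1465967065743}{2} \approx -7.3298 \cdot 10^{11}$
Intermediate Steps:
$H{\left(c \right)} = - \frac{413}{2}$ ($H{\left(c \right)} = -4 + \frac{1}{2} \left(-405\right) = -4 - \frac{405}{2} = - \frac{413}{2}$)
$H{\left(-1883 \right)} - \left(2416188 + 1766195\right) \left(-1294654 + 1469909\right) = - \frac{413}{2} - \left(2416188 + 1766195\right) \left(-1294654 + 1469909\right) = - \frac{413}{2} - 4182383 \cdot 175255 = - \frac{413}{2} - 732983532665 = - \frac{1465967065743}{2}$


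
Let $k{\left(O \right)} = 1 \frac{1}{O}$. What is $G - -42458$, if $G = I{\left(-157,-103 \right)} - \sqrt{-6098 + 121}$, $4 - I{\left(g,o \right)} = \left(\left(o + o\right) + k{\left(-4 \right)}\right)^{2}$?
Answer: $- \frac{1233}{16} - i \sqrt{5977} \approx -77.063 - 77.311 i$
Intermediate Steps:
$k{\left(O \right)} = \frac{1}{O}$
$I{\left(g,o \right)} = 4 - \left(- \frac{1}{4} + 2 o\right)^{2}$ ($I{\left(g,o \right)} = 4 - \left(\left(o + o\right) + \frac{1}{-4}\right)^{2} = 4 - \left(2 o - \frac{1}{4}\right)^{2} = 4 - \left(- \frac{1}{4} + 2 o\right)^{2}$)
$G = - \frac{680561}{16} - i \sqrt{5977}$ ($G = \left(4 - \frac{\left(-1 + 8 \left(-103\right)\right)^{2}}{16}\right) - \sqrt{-6098 + 121} = \left(4 - \frac{\left(-1 - 824\right)^{2}}{16}\right) - \sqrt{-5977} = \left(4 - \frac{\left(-825\right)^{2}}{16}\right) - i \sqrt{5977} = \left(4 - \frac{680625}{16}\right) - i \sqrt{5977} = - \frac{680561}{16} - i \sqrt{5977} \approx -42535.0 - 77.311 i$)
$G - -42458 = \left(- \frac{680561}{16} - i \sqrt{5977}\right) - -42458 = \left(- \frac{680561}{16} - i \sqrt{5977}\right) + 42458 = - \frac{1233}{16} - i \sqrt{5977}$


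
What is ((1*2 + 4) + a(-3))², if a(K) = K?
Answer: 9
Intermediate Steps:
((1*2 + 4) + a(-3))² = ((1*2 + 4) - 3)² = ((2 + 4) - 3)² = (6 - 3)² = 3² = 9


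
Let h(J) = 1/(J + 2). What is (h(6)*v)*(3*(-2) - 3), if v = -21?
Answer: 189/8 ≈ 23.625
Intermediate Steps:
h(J) = 1/(2 + J)
(h(6)*v)*(3*(-2) - 3) = (-21/(2 + 6))*(3*(-2) - 3) = (-21/8)*(-6 - 3) = ((⅛)*(-21))*(-9) = -21/8*(-9) = 189/8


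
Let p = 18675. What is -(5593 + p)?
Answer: -24268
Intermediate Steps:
-(5593 + p) = -(5593 + 18675) = -1*24268 = -24268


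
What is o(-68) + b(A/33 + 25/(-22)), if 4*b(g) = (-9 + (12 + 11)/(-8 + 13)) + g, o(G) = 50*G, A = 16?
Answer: -4489667/1320 ≈ -3401.3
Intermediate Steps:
b(g) = -11/10 + g/4 (b(g) = ((-9 + (12 + 11)/(-8 + 13)) + g)/4 = ((-9 + 23/5) + g)/4 = (-22/5 + g)/4 = -11/10 + g/4)
o(-68) + b(A/33 + 25/(-22)) = 50*(-68) + (-11/10 + (16/33 + 25/(-22))/4) = -3400 + (-11/10 + (16*(1/33) + 25*(-1/22))/4) = -3400 + (-11/10 + (16/33 - 25/22)/4) = -3400 + (-11/10 + (1/4)*(-43/66)) = -3400 + (-11/10 - 43/264) = -3400 - 1667/1320 = -4489667/1320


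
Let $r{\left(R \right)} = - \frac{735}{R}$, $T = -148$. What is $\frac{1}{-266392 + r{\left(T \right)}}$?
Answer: $- \frac{148}{39425281} \approx -3.7539 \cdot 10^{-6}$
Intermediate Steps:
$\frac{1}{-266392 + r{\left(T \right)}} = \frac{1}{-266392 - \frac{735}{-148}} = \frac{1}{-266392 - - \frac{735}{148}} = \frac{1}{-266392 + \frac{735}{148}} = \frac{1}{- \frac{39425281}{148}} = - \frac{148}{39425281}$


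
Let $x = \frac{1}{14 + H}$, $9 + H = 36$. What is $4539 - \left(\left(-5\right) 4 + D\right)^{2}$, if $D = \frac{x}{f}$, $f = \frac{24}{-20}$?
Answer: $\frac{250426499}{60516} \approx 4138.2$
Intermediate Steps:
$H = 27$ ($H = -9 + 36 = 27$)
$x = \frac{1}{41}$ ($x = \frac{1}{14 + 27} = \frac{1}{41} \approx 0.02439$)
$f = - \frac{6}{5}$ ($f = 24 \left(- \frac{1}{20}\right) = - \frac{6}{5} \approx -1.2$)
$D = - \frac{5}{246}$ ($D = \frac{1}{41 \left(- \frac{6}{5}\right)} = \frac{1}{41} \left(- \frac{5}{6}\right) = - \frac{5}{246} \approx -0.020325$)
$4539 - \left(\left(-5\right) 4 + D\right)^{2} = 4539 - \left(\left(-5\right) 4 - \frac{5}{246}\right)^{2} = 4539 - \left(-20 - \frac{5}{246}\right)^{2} = 4539 - \left(- \frac{4925}{246}\right)^{2} = 4539 - \frac{24255625}{60516} = \frac{250426499}{60516}$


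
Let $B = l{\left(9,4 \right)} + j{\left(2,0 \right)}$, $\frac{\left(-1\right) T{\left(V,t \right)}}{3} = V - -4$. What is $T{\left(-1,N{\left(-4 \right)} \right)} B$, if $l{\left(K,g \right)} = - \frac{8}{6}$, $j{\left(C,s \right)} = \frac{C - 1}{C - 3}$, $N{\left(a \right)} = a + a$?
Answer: $21$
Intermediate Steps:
$N{\left(a \right)} = 2 a$
$j{\left(C,s \right)} = \frac{-1 + C}{-3 + C}$
$l{\left(K,g \right)} = - \frac{4}{3}$ ($l{\left(K,g \right)} = \left(-8\right) \frac{1}{6} = - \frac{4}{3}$)
$T{\left(V,t \right)} = -12 - 3 V$ ($T{\left(V,t \right)} = - 3 \left(V - -4\right) = - 3 \left(V + 4\right) = - 3 \left(4 + V\right) = -12 - 3 V$)
$B = - \frac{7}{3}$ ($B = - \frac{4}{3} + \frac{-1 + 2}{-3 + 2} = - \frac{4}{3} + \frac{1}{-1} \cdot 1 = - \frac{4}{3} - 1 = - \frac{7}{3} \approx -2.3333$)
$T{\left(-1,N{\left(-4 \right)} \right)} B = \left(-12 - -3\right) \left(- \frac{7}{3}\right) = \left(-12 + 3\right) \left(- \frac{7}{3}\right) = \left(-9\right) \left(- \frac{7}{3}\right) = 21$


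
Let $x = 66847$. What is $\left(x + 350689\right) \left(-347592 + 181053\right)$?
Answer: $-69536027904$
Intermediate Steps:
$\left(x + 350689\right) \left(-347592 + 181053\right) = \left(66847 + 350689\right) \left(-347592 + 181053\right) = 417536 \left(-166539\right) = -69536027904$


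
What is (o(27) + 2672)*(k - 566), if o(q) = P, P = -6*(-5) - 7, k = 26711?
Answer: 70460775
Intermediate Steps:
P = 23 (P = 30 - 7 = 23)
o(q) = 23
(o(27) + 2672)*(k - 566) = (23 + 2672)*(26711 - 566) = 2695*26145 = 70460775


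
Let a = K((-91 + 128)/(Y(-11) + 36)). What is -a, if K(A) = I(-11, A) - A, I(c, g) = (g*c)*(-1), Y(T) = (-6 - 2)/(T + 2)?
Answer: -1665/166 ≈ -10.030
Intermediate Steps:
Y(T) = -8/(2 + T)
I(c, g) = -c*g (I(c, g) = (c*g)*(-1) = -c*g)
K(A) = 10*A (K(A) = -1*(-11)*A - A = 11*A - A = 10*A)
a = 1665/166 (a = 10*((-91 + 128)/(-8/(2 - 11) + 36)) = 10*(37/(-8/(-9) + 36)) = 10*(37/(-8*(-1/9) + 36)) = 10*(37/(8/9 + 36)) = 10*(37/(332/9)) = 10*(37*(9/332)) = 10*(333/332) = 1665/166 ≈ 10.030)
-a = -1*1665/166 = -1665/166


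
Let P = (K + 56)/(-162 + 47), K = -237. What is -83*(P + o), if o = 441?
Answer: -4224368/115 ≈ -36734.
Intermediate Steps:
P = 181/115 (P = (-237 + 56)/(-162 + 47) = -181/(-115) = -181*(-1/115) = 181/115 ≈ 1.5739)
-83*(P + o) = -83*(181/115 + 441) = -83*50896/115 = -4224368/115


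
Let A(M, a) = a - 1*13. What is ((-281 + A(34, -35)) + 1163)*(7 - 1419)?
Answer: -1177608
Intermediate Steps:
A(M, a) = -13 + a (A(M, a) = a - 13 = -13 + a)
((-281 + A(34, -35)) + 1163)*(7 - 1419) = ((-281 + (-13 - 35)) + 1163)*(7 - 1419) = ((-281 - 48) + 1163)*(-1412) = (-329 + 1163)*(-1412) = 834*(-1412) = -1177608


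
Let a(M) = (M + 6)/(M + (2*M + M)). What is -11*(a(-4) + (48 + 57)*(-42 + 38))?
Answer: 36971/8 ≈ 4621.4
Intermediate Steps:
a(M) = (6 + M)/(4*M) (a(M) = (6 + M)/(M + 3*M) = (6 + M)/((4*M)) = (6 + M)*(1/(4*M)) = (6 + M)/(4*M))
-11*(a(-4) + (48 + 57)*(-42 + 38)) = -11*((1/4)*(6 - 4)/(-4) + (48 + 57)*(-42 + 38)) = -11*((1/4)*(-1/4)*2 + 105*(-4)) = -11*(-1/8 - 420) = -11*(-3361/8) = 36971/8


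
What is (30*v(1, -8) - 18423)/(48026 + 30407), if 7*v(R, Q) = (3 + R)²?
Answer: -128481/549031 ≈ -0.23401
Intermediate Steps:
v(R, Q) = (3 + R)²/7
(30*v(1, -8) - 18423)/(48026 + 30407) = (30*((3 + 1)²/7) - 18423)/(48026 + 30407) = (30*((⅐)*4²) - 18423)/78433 = (30*((⅐)*16) - 18423)*(1/78433) = (30*(16/7) - 18423)*(1/78433) = (480/7 - 18423)*(1/78433) = -128481/7*1/78433 = -128481/549031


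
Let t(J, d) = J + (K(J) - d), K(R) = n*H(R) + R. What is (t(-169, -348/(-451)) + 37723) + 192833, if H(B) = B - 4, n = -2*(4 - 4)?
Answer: 103827970/451 ≈ 2.3022e+5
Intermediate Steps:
n = 0 (n = -2*0 = 0)
H(B) = -4 + B
K(R) = R (K(R) = 0*(-4 + R) + R = 0 + R = R)
t(J, d) = -d + 2*J (t(J, d) = J + (J - d) = -d + 2*J)
(t(-169, -348/(-451)) + 37723) + 192833 = ((-(-348)/(-451) + 2*(-169)) + 37723) + 192833 = ((-(-348)*(-1)/451 - 338) + 37723) + 192833 = ((-1*348/451 - 338) + 37723) + 192833 = ((-348/451 - 338) + 37723) + 192833 = (-152786/451 + 37723) + 192833 = 16860287/451 + 192833 = 103827970/451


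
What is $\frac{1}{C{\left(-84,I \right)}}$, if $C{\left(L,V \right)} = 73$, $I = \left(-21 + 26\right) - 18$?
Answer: $\frac{1}{73} \approx 0.013699$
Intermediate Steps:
$I = -13$ ($I = 5 - 18 = -13$)
$\frac{1}{C{\left(-84,I \right)}} = \frac{1}{73}$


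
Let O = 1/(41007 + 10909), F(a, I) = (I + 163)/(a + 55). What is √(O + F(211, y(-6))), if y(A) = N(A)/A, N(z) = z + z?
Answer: √7393695001021/3452414 ≈ 0.78760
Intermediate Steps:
N(z) = 2*z
y(A) = 2 (y(A) = (2*A)/A = 2)
F(a, I) = (163 + I)/(55 + a)
O = 1/51916 ≈ 1.9262e-5
√(O + F(211, y(-6))) = √(1/51916 + (163 + 2)/(55 + 211)) = √(1/51916 + 165/266) = √(4283203/6904828) = √7393695001021/3452414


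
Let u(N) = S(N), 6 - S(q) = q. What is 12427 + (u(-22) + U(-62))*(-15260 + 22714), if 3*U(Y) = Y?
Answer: 201269/3 ≈ 67090.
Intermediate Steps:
S(q) = 6 - q
U(Y) = Y/3
u(N) = 6 - N
12427 + (u(-22) + U(-62))*(-15260 + 22714) = 12427 + ((6 - 1*(-22)) + (1/3)*(-62))*(-15260 + 22714) = 12427 + ((6 + 22) - 62/3)*7454 = 12427 + (28 - 62/3)*7454 = 12427 + (22/3)*7454 = 12427 + 163988/3 = 201269/3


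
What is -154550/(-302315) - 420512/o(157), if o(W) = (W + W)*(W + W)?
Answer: -5594453674/1490352487 ≈ -3.7538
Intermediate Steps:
o(W) = 4*W² (o(W) = (2*W)*(2*W) = 4*W²)
-154550/(-302315) - 420512/o(157) = -154550/(-302315) - 420512/(4*157²) = -154550*(-1/302315) - 420512/(4*24649) = 30910/60463 - 420512/98596 = 30910/60463 - 420512*1/98596 = 30910/60463 - 105128/24649 = -5594453674/1490352487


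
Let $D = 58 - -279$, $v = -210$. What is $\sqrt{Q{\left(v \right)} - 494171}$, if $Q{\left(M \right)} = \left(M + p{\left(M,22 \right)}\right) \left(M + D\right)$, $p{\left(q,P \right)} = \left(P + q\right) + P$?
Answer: $i \sqrt{541923} \approx 736.15 i$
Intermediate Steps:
$p{\left(q,P \right)} = q + 2 P$
$D = 337$ ($D = 58 + 279 = 337$)
$Q{\left(M \right)} = \left(44 + 2 M\right) \left(337 + M\right)$ ($Q{\left(M \right)} = \left(M + \left(M + 2 \cdot 22\right)\right) \left(M + 337\right) = \left(M + \left(M + 44\right)\right) \left(337 + M\right) = \left(M + \left(44 + M\right)\right) \left(337 + M\right) = \left(44 + 2 M\right) \left(337 + M\right)$)
$\sqrt{Q{\left(v \right)} - 494171} = \sqrt{\left(14828 + 2 \left(-210\right)^{2} + 718 \left(-210\right)\right) - 494171} = \sqrt{\left(14828 + 2 \cdot 44100 - 150780\right) - 494171} = \sqrt{\left(14828 + 88200 - 150780\right) - 494171} = \sqrt{-47752 - 494171} = \sqrt{-541923} = i \sqrt{541923}$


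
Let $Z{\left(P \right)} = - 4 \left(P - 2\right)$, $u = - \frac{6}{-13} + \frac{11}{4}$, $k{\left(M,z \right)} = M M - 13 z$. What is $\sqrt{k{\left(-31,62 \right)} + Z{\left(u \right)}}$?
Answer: $\frac{4 \sqrt{1586}}{13} \approx 12.254$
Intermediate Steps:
$k{\left(M,z \right)} = M^{2} - 13 z$
$u = \frac{167}{52}$ ($u = \left(-6\right) \left(- \frac{1}{13}\right) + 11 \cdot \frac{1}{4} = \frac{6}{13} + \frac{11}{4} = \frac{167}{52} \approx 3.2115$)
$Z{\left(P \right)} = 8 - 4 P$ ($Z{\left(P \right)} = - 4 \left(-2 + P\right) = 8 - 4 P$)
$\sqrt{k{\left(-31,62 \right)} + Z{\left(u \right)}} = \sqrt{\left(\left(-31\right)^{2} - 806\right) + \left(8 - \frac{167}{13}\right)} = \sqrt{\left(961 - 806\right) + \left(8 - \frac{167}{13}\right)} = \sqrt{155 - \frac{63}{13}} = \sqrt{\frac{1952}{13}} = \frac{4 \sqrt{1586}}{13}$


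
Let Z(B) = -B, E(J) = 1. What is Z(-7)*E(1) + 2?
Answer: 9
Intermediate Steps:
Z(-7)*E(1) + 2 = -1*(-7)*1 + 2 = 7*1 + 2 = 7 + 2 = 9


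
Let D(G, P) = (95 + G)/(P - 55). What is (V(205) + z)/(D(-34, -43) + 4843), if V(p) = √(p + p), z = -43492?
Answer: -4262216/474553 + 98*√410/474553 ≈ -8.9774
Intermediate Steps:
D(G, P) = (95 + G)/(-55 + P)
V(p) = √2*√p (V(p) = √(2*p) = √2*√p)
(V(205) + z)/(D(-34, -43) + 4843) = (√2*√205 - 43492)/((95 - 34)/(-55 - 43) + 4843) = (√410 - 43492)/(61/(-98) + 4843) = (-43492 + √410)/(-1/98*61 + 4843) = (-43492 + √410)/(-61/98 + 4843) = (-43492 + √410)/(474553/98) = (-43492 + √410)*(98/474553) = -4262216/474553 + 98*√410/474553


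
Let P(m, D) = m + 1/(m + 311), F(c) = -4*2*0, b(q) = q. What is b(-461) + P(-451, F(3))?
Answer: -127681/140 ≈ -912.01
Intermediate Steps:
F(c) = 0 (F(c) = -8*0 = 0)
P(m, D) = m + 1/(311 + m)
b(-461) + P(-451, F(3)) = -461 + (1 + (-451)**2 + 311*(-451))/(311 - 451) = -461 + (1 + 203401 - 140261)/(-140) = -461 - 1/140*63141 = -461 - 63141/140 = -127681/140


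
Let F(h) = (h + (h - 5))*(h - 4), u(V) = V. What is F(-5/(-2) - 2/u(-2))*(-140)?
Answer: 140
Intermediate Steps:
F(h) = (-5 + 2*h)*(-4 + h) (F(h) = (h + (-5 + h))*(-4 + h) = (-5 + 2*h)*(-4 + h))
F(-5/(-2) - 2/u(-2))*(-140) = (20 - 13*(-5/(-2) - 2/(-2)) + 2*(-5/(-2) - 2/(-2))²)*(-140) = (20 - 13*(-5*(-½) - 2*(-½)) + 2*(-5*(-½) - 2*(-½))²)*(-140) = (20 - 13*(5/2 + 1) + 2*(5/2 + 1)²)*(-140) = (20 - 13*7/2 + 2*(7/2)²)*(-140) = (20 - 91/2 + 2*(49/4))*(-140) = (20 - 91/2 + 49/2)*(-140) = -1*(-140) = 140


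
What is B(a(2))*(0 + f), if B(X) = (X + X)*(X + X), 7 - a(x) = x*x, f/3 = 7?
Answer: 756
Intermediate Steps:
f = 21 (f = 3*7 = 21)
a(x) = 7 - x² (a(x) = 7 - x*x = 7 - x²)
B(X) = 4*X² (B(X) = (2*X)*(2*X) = 4*X²)
B(a(2))*(0 + f) = (4*(7 - 1*2²)²)*(0 + 21) = (4*(7 - 1*4)²)*21 = (4*(7 - 4)²)*21 = (4*3²)*21 = (4*9)*21 = 36*21 = 756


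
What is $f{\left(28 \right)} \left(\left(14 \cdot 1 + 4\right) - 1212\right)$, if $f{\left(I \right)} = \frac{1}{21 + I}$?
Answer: $- \frac{1194}{49} \approx -24.367$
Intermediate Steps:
$f{\left(28 \right)} \left(\left(14 \cdot 1 + 4\right) - 1212\right) = \frac{\left(14 \cdot 1 + 4\right) - 1212}{21 + 28} = \frac{\left(14 + 4\right) - 1212}{49} = \frac{18 - 1212}{49} = \frac{1}{49} \left(-1194\right) = - \frac{1194}{49}$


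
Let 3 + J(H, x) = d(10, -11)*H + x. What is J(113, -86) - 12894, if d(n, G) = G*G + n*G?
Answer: -11740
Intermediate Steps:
d(n, G) = G² + G*n
J(H, x) = -3 + x + 11*H (J(H, x) = -3 + ((-11*(-11 + 10))*H + x) = -3 + ((-11*(-1))*H + x) = -3 + (11*H + x) = -3 + (x + 11*H) = -3 + x + 11*H)
J(113, -86) - 12894 = (-3 - 86 + 11*113) - 12894 = (-3 - 86 + 1243) - 12894 = 1154 - 12894 = -11740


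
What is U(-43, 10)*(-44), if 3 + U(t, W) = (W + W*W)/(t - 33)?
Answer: 3718/19 ≈ 195.68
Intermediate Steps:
U(t, W) = -3 + (W + W²)/(-33 + t) (U(t, W) = -3 + (W + W*W)/(t - 33) = -3 + (W + W²)/(-33 + t))
U(-43, 10)*(-44) = ((99 + 10 + 10² - 3*(-43))/(-33 - 43))*(-44) = ((99 + 10 + 100 + 129)/(-76))*(-44) = -1/76*338*(-44) = -169/38*(-44) = 3718/19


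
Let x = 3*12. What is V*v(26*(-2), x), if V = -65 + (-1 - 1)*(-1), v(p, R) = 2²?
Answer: -252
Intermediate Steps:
x = 36
v(p, R) = 4
V = -63 (V = -65 - 2*(-1) = -65 + 2 = -63)
V*v(26*(-2), x) = -63*4 = -252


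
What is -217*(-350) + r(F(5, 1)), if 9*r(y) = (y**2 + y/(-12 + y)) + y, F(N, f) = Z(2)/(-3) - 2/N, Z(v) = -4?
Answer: 12765328373/168075 ≈ 75950.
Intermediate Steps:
F(N, f) = 4/3 - 2/N (F(N, f) = -4/(-3) - 2/N = -4*(-1/3) - 2/N = 4/3 - 2/N)
r(y) = y/9 + y**2/9 + y/(9*(-12 + y)) (r(y) = ((y**2 + y/(-12 + y)) + y)/9 = (y + y**2 + y/(-12 + y))/9 = y/9 + y**2/9 + y/(9*(-12 + y)))
-217*(-350) + r(F(5, 1)) = -217*(-350) + (4/3 - 2/5)*(-11 + (4/3 - 2/5)**2 - 11*(4/3 - 2/5))/(9*(-12 + (4/3 - 2/5))) = 75950 + (4/3 - 2*1/5)*(-11 + (4/3 - 2*1/5)**2 - 11*(4/3 - 2*1/5))/(9*(-12 + (4/3 - 2*1/5))) = 75950 + (4/3 - 2/5)*(-11 + (4/3 - 2/5)**2 - 11*(4/3 - 2/5))/(9*(-12 + (4/3 - 2/5))) = 75950 + (1/9)*(14/15)*(-11 + (14/15)**2 - 11*14/15)/(-12 + 14/15) = 75950 + (1/9)*(14/15)*(-11 + 196/225 - 154/15)/(-166/15) = 75950 + (1/9)*(14/15)*(-15/166)*(-4589/225) = 75950 + 32123/168075 = 12765328373/168075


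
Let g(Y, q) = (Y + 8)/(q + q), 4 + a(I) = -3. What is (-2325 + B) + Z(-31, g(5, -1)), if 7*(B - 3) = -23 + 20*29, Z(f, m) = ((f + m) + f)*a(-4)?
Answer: -24681/14 ≈ -1762.9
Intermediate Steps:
a(I) = -7 (a(I) = -4 - 3 = -7)
g(Y, q) = (8 + Y)/(2*q) (g(Y, q) = (8 + Y)/((2*q)) = (8 + Y)*(1/(2*q)) = (8 + Y)/(2*q))
Z(f, m) = -14*f - 7*m (Z(f, m) = ((f + m) + f)*(-7) = (m + 2*f)*(-7) = -14*f - 7*m)
B = 578/7 (B = 3 + (-23 + 20*29)/7 = 3 + (-23 + 580)/7 = 3 + (⅐)*557 = 3 + 557/7 = 578/7 ≈ 82.571)
(-2325 + B) + Z(-31, g(5, -1)) = (-2325 + 578/7) + (-14*(-31) - 7*(8 + 5)/(2*(-1))) = -15697/7 + (434 - 7*(-1)*13/2) = -15697/7 + (434 - 7*(-13/2)) = -15697/7 + (434 + 91/2) = -15697/7 + 959/2 = -24681/14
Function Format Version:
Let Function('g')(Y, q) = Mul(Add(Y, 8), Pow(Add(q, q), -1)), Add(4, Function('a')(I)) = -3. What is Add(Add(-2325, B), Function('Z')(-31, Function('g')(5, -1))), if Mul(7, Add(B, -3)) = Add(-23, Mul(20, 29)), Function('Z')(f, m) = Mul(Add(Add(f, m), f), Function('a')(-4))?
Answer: Rational(-24681, 14) ≈ -1762.9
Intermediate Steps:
Function('a')(I) = -7 (Function('a')(I) = Add(-4, -3) = -7)
Function('g')(Y, q) = Mul(Rational(1, 2), Pow(q, -1), Add(8, Y)) (Function('g')(Y, q) = Mul(Add(8, Y), Pow(Mul(2, q), -1)) = Mul(Add(8, Y), Mul(Rational(1, 2), Pow(q, -1))) = Mul(Rational(1, 2), Pow(q, -1), Add(8, Y)))
Function('Z')(f, m) = Add(Mul(-14, f), Mul(-7, m)) (Function('Z')(f, m) = Mul(Add(Add(f, m), f), -7) = Mul(Add(m, Mul(2, f)), -7) = Add(Mul(-14, f), Mul(-7, m)))
B = Rational(578, 7) (B = Add(3, Mul(Rational(1, 7), Add(-23, Mul(20, 29)))) = Add(3, Mul(Rational(1, 7), Add(-23, 580))) = Add(3, Mul(Rational(1, 7), 557)) = Add(3, Rational(557, 7)) = Rational(578, 7) ≈ 82.571)
Add(Add(-2325, B), Function('Z')(-31, Function('g')(5, -1))) = Add(Add(-2325, Rational(578, 7)), Add(Mul(-14, -31), Mul(-7, Mul(Rational(1, 2), Pow(-1, -1), Add(8, 5))))) = Add(Rational(-15697, 7), Add(434, Mul(-7, Mul(Rational(1, 2), -1, 13)))) = Add(Rational(-15697, 7), Add(434, Mul(-7, Rational(-13, 2)))) = Add(Rational(-15697, 7), Add(434, Rational(91, 2))) = Add(Rational(-15697, 7), Rational(959, 2)) = Rational(-24681, 14)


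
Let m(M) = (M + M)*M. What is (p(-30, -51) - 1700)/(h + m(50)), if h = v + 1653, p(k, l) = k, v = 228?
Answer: -1730/6881 ≈ -0.25142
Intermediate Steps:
h = 1881 (h = 228 + 1653 = 1881)
m(M) = 2*M² (m(M) = (2*M)*M = 2*M²)
(p(-30, -51) - 1700)/(h + m(50)) = (-30 - 1700)/(1881 + 2*50²) = -1730/(1881 + 2*2500) = -1730/(1881 + 5000) = -1730/6881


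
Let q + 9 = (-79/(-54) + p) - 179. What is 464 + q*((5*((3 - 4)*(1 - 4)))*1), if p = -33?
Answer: -50923/18 ≈ -2829.1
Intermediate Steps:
q = -11855/54 (q = -9 + ((-79/(-54) - 33) - 179) = -9 + ((-79*(-1/54) - 33) - 179) = -9 + ((79/54 - 33) - 179) = -9 + (-1703/54 - 179) = -9 - 11369/54 = -11855/54 ≈ -219.54)
464 + q*((5*((3 - 4)*(1 - 4)))*1) = 464 - 11855*5*((3 - 4)*(1 - 4))/54 = 464 - 11855*5*(-1*(-3))/54 = 464 - 11855*5*3/54 = 464 - 59275/18 = -50923/18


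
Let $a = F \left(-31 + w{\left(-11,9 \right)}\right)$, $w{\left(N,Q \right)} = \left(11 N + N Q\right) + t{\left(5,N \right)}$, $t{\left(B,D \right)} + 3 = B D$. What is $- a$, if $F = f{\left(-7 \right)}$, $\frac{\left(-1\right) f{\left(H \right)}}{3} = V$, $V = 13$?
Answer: $-12051$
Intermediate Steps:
$t{\left(B,D \right)} = -3 + B D$
$f{\left(H \right)} = -39$ ($f{\left(H \right)} = \left(-3\right) 13 = -39$)
$F = -39$
$w{\left(N,Q \right)} = -3 + 16 N + N Q$ ($w{\left(N,Q \right)} = \left(11 N + N Q\right) + \left(-3 + 5 N\right) = -3 + 16 N + N Q$)
$a = 12051$ ($a = - 39 \left(-31 - 278\right) = \left(-39\right) \left(-309\right) = 12051$)
$- a = \left(-1\right) 12051 = -12051$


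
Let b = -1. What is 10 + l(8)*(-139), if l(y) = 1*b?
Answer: 149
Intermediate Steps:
l(y) = -1 (l(y) = 1*(-1) = -1)
10 + l(8)*(-139) = 10 - 1*(-139) = 10 + 139 = 149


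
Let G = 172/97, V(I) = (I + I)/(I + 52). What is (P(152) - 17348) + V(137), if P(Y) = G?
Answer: -317981798/18333 ≈ -17345.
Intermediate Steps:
V(I) = 2*I/(52 + I) (V(I) = (2*I)/(52 + I) = 2*I/(52 + I))
G = 172/97 (G = 172*(1/97) = 172/97 ≈ 1.7732)
P(Y) = 172/97
(P(152) - 17348) + V(137) = (172/97 - 17348) + 2*137/(52 + 137) = -1682584/97 + 2*137/189 = -1682584/97 + 2*137*(1/189) = -1682584/97 + 274/189 = -317981798/18333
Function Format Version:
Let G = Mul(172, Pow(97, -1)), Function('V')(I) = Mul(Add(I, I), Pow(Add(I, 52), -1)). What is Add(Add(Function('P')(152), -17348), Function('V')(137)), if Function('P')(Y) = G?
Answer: Rational(-317981798, 18333) ≈ -17345.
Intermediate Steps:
Function('V')(I) = Mul(2, I, Pow(Add(52, I), -1)) (Function('V')(I) = Mul(Mul(2, I), Pow(Add(52, I), -1)) = Mul(2, I, Pow(Add(52, I), -1)))
G = Rational(172, 97) (G = Mul(172, Rational(1, 97)) = Rational(172, 97) ≈ 1.7732)
Function('P')(Y) = Rational(172, 97)
Add(Add(Function('P')(152), -17348), Function('V')(137)) = Add(Add(Rational(172, 97), -17348), Mul(2, 137, Pow(Add(52, 137), -1))) = Add(Rational(-1682584, 97), Mul(2, 137, Pow(189, -1))) = Add(Rational(-1682584, 97), Mul(2, 137, Rational(1, 189))) = Add(Rational(-1682584, 97), Rational(274, 189)) = Rational(-317981798, 18333)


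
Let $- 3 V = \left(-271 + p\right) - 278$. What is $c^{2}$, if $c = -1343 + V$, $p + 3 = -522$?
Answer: $970225$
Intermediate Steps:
$p = -525$ ($p = -3 - 522 = -525$)
$V = 358$ ($V = - \frac{\left(-271 - 525\right) - 278}{3} = - \frac{-796 - 278}{3} = \left(- \frac{1}{3}\right) \left(-1074\right) = 358$)
$c = -985$ ($c = -1343 + 358 = -985$)
$c^{2} = \left(-985\right)^{2} = 970225$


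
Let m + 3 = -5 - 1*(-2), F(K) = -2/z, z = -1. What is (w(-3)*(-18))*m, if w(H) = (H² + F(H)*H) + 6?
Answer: 972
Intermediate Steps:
F(K) = 2 (F(K) = -2/(-1) = -2*(-1) = 2)
w(H) = 6 + H² + 2*H (w(H) = (H² + 2*H) + 6 = 6 + H² + 2*H)
m = -6 (m = -3 + (-5 - 1*(-2)) = -3 + (-5 + 2) = -3 - 3 = -6)
(w(-3)*(-18))*m = ((6 + (-3)² + 2*(-3))*(-18))*(-6) = ((6 + 9 - 6)*(-18))*(-6) = (9*(-18))*(-6) = -162*(-6) = 972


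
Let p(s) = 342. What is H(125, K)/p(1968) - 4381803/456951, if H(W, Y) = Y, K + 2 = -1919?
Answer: -792126499/52092414 ≈ -15.206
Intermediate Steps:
K = -1921 (K = -2 - 1919 = -1921)
H(125, K)/p(1968) - 4381803/456951 = -1921/342 - 4381803/456951 = -1921*1/342 - 4381803*1/456951 = -1921/342 - 1460601/152317 = -792126499/52092414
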